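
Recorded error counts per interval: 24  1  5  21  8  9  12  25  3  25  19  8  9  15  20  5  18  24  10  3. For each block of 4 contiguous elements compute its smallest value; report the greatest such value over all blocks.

Each size-4 window and its min:
24 1 5 21 → min 1
1 5 21 8 → min 1
5 21 8 9 → min 5
21 8 9 12 → min 8
8 9 12 25 → min 8
9 12 25 3 → min 3
12 25 3 25 → min 3
25 3 25 19 → min 3
3 25 19 8 → min 3
25 19 8 9 → min 8
19 8 9 15 → min 8
8 9 15 20 → min 8
9 15 20 5 → min 5
15 20 5 18 → min 5
20 5 18 24 → min 5
5 18 24 10 → min 5
18 24 10 3 → min 3
Greatest of these is 8.

8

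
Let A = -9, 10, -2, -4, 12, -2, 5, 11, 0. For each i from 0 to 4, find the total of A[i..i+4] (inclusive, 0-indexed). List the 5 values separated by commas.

-9 10 -2 -4 12 → sum 7
10 -2 -4 12 -2 → sum 14
-2 -4 12 -2 5 → sum 9
-4 12 -2 5 11 → sum 22
12 -2 5 11 0 → sum 26

7, 14, 9, 22, 26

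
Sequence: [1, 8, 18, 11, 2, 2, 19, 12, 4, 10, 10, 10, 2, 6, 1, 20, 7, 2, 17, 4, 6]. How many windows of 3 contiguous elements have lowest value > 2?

(1, 8, 18) → min 1
(8, 18, 11) → min 8  > 2 ✓
(18, 11, 2) → min 2
(11, 2, 2) → min 2
(2, 2, 19) → min 2
(2, 19, 12) → min 2
(19, 12, 4) → min 4  > 2 ✓
(12, 4, 10) → min 4  > 2 ✓
(4, 10, 10) → min 4  > 2 ✓
(10, 10, 10) → min 10  > 2 ✓
(10, 10, 2) → min 2
(10, 2, 6) → min 2
(2, 6, 1) → min 1
(6, 1, 20) → min 1
(1, 20, 7) → min 1
(20, 7, 2) → min 2
(7, 2, 17) → min 2
(2, 17, 4) → min 2
(17, 4, 6) → min 4  > 2 ✓
6 windows satisfy the condition.

6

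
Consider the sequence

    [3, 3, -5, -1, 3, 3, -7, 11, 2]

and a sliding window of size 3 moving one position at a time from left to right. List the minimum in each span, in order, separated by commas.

3 3 -5 → min -5
3 -5 -1 → min -5
-5 -1 3 → min -5
-1 3 3 → min -1
3 3 -7 → min -7
3 -7 11 → min -7
-7 11 2 → min -7

-5, -5, -5, -1, -7, -7, -7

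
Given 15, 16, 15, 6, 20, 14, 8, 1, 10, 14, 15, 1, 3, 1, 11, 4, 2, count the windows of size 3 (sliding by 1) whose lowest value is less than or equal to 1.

8

[15, 16, 15] → min 15
[16, 15, 6] → min 6
[15, 6, 20] → min 6
[6, 20, 14] → min 6
[20, 14, 8] → min 8
[14, 8, 1] → min 1  ≤ 1 ✓
[8, 1, 10] → min 1  ≤ 1 ✓
[1, 10, 14] → min 1  ≤ 1 ✓
[10, 14, 15] → min 10
[14, 15, 1] → min 1  ≤ 1 ✓
[15, 1, 3] → min 1  ≤ 1 ✓
[1, 3, 1] → min 1  ≤ 1 ✓
[3, 1, 11] → min 1  ≤ 1 ✓
[1, 11, 4] → min 1  ≤ 1 ✓
[11, 4, 2] → min 2
8 windows satisfy the condition.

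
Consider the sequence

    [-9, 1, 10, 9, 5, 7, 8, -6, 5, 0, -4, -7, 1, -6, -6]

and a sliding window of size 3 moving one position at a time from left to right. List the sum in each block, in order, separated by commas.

(-9, 1, 10) → sum 2
(1, 10, 9) → sum 20
(10, 9, 5) → sum 24
(9, 5, 7) → sum 21
(5, 7, 8) → sum 20
(7, 8, -6) → sum 9
(8, -6, 5) → sum 7
(-6, 5, 0) → sum -1
(5, 0, -4) → sum 1
(0, -4, -7) → sum -11
(-4, -7, 1) → sum -10
(-7, 1, -6) → sum -12
(1, -6, -6) → sum -11

2, 20, 24, 21, 20, 9, 7, -1, 1, -11, -10, -12, -11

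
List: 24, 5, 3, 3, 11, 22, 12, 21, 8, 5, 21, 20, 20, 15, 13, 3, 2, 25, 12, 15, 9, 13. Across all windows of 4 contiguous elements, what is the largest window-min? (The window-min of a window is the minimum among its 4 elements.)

15

Each size-4 window and its min:
(24, 5, 3, 3) → min 3
(5, 3, 3, 11) → min 3
(3, 3, 11, 22) → min 3
(3, 11, 22, 12) → min 3
(11, 22, 12, 21) → min 11
(22, 12, 21, 8) → min 8
(12, 21, 8, 5) → min 5
(21, 8, 5, 21) → min 5
(8, 5, 21, 20) → min 5
(5, 21, 20, 20) → min 5
(21, 20, 20, 15) → min 15
(20, 20, 15, 13) → min 13
(20, 15, 13, 3) → min 3
(15, 13, 3, 2) → min 2
(13, 3, 2, 25) → min 2
(3, 2, 25, 12) → min 2
(2, 25, 12, 15) → min 2
(25, 12, 15, 9) → min 9
(12, 15, 9, 13) → min 9
Largest of these is 15.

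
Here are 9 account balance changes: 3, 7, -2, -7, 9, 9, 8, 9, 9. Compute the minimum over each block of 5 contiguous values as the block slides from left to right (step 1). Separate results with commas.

3 7 -2 -7 9 → min -7
7 -2 -7 9 9 → min -7
-2 -7 9 9 8 → min -7
-7 9 9 8 9 → min -7
9 9 8 9 9 → min 8

-7, -7, -7, -7, 8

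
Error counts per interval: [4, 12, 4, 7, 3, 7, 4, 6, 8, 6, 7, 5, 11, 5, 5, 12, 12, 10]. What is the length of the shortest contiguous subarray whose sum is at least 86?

add 4: running sum 4 < 86
add 12: running sum 16 < 86
add 4: running sum 20 < 86
add 7: running sum 27 < 86
add 3: running sum 30 < 86
add 7: running sum 37 < 86
add 4: running sum 41 < 86
add 6: running sum 47 < 86
add 8: running sum 55 < 86
add 6: running sum 61 < 86
add 7: running sum 68 < 86
add 5: running sum 73 < 86
add 11: running sum 84 < 86
add 5: shortest ending here [4, 12, 4, 7, 3, 7, 4, 6, 8, 6, 7, 5, 11, 5] sum 89, len 14
add 5: shortest ending here [12, 4, 7, 3, 7, 4, 6, 8, 6, 7, 5, 11, 5, 5] sum 90, len 14
add 12: shortest ending here [7, 3, 7, 4, 6, 8, 6, 7, 5, 11, 5, 5, 12] sum 86, len 13
add 12: shortest ending here [7, 4, 6, 8, 6, 7, 5, 11, 5, 5, 12, 12] sum 88, len 12
add 10: shortest ending here [6, 8, 6, 7, 5, 11, 5, 5, 12, 12, 10] sum 87, len 11
Shortest qualifying length: 11.

11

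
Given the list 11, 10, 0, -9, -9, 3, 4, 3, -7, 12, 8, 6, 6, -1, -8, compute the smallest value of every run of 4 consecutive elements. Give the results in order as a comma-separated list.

-9, -9, -9, -9, -9, -7, -7, -7, -7, 6, -1, -8

(11, 10, 0, -9) → min -9
(10, 0, -9, -9) → min -9
(0, -9, -9, 3) → min -9
(-9, -9, 3, 4) → min -9
(-9, 3, 4, 3) → min -9
(3, 4, 3, -7) → min -7
(4, 3, -7, 12) → min -7
(3, -7, 12, 8) → min -7
(-7, 12, 8, 6) → min -7
(12, 8, 6, 6) → min 6
(8, 6, 6, -1) → min -1
(6, 6, -1, -8) → min -8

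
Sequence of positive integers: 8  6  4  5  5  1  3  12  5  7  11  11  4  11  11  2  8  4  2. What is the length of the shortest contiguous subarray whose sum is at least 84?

Extend right; whenever the sum reaches 84, record the length and shrink from the left:
add 8: running sum 8 < 84
add 6: running sum 14 < 84
add 4: running sum 18 < 84
add 5: running sum 23 < 84
add 5: running sum 28 < 84
add 1: running sum 29 < 84
add 3: running sum 32 < 84
add 12: running sum 44 < 84
add 5: running sum 49 < 84
add 7: running sum 56 < 84
add 11: running sum 67 < 84
add 11: running sum 78 < 84
add 4: running sum 82 < 84
add 11: shortest ending here [6, 4, 5, 5, 1, 3, 12, 5, 7, 11, 11, 4, 11] sum 85, len 13
add 11: shortest ending here [5, 5, 1, 3, 12, 5, 7, 11, 11, 4, 11, 11] sum 86, len 12
add 2: shortest ending here [5, 5, 1, 3, 12, 5, 7, 11, 11, 4, 11, 11, 2] sum 88, len 13
add 8: shortest ending here [3, 12, 5, 7, 11, 11, 4, 11, 11, 2, 8] sum 85, len 11
add 4: shortest ending here [12, 5, 7, 11, 11, 4, 11, 11, 2, 8, 4] sum 86, len 11
add 2: shortest ending here [12, 5, 7, 11, 11, 4, 11, 11, 2, 8, 4, 2] sum 88, len 12
Shortest qualifying length: 11.

11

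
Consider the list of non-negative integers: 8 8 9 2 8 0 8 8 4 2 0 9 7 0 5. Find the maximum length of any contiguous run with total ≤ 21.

5

add 8: [8] sum 8, len 1
add 8: [8, 8] sum 16, len 2
add 9: [8, 9] sum 17, len 2
add 2: [8, 9, 2] sum 19, len 3
add 8: [9, 2, 8] sum 19, len 3
add 0: [9, 2, 8, 0] sum 19, len 4
add 8: [2, 8, 0, 8] sum 18, len 4
add 8: [0, 8, 8] sum 16, len 3
add 4: [0, 8, 8, 4] sum 20, len 4
add 2: [8, 4, 2] sum 14, len 3
add 0: [8, 4, 2, 0] sum 14, len 4
add 9: [4, 2, 0, 9] sum 15, len 4
add 7: [2, 0, 9, 7] sum 18, len 4
add 0: [2, 0, 9, 7, 0] sum 18, len 5
add 5: [0, 9, 7, 0, 5] sum 21, len 5
Longest length seen: 5.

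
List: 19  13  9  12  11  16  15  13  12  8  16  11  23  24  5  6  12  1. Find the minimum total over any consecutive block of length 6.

Window sums for each of the 13 positions:
19 13 9 12 11 16 → sum 80
13 9 12 11 16 15 → sum 76
9 12 11 16 15 13 → sum 76
12 11 16 15 13 12 → sum 79
11 16 15 13 12 8 → sum 75
16 15 13 12 8 16 → sum 80
15 13 12 8 16 11 → sum 75
13 12 8 16 11 23 → sum 83
12 8 16 11 23 24 → sum 94
8 16 11 23 24 5 → sum 87
16 11 23 24 5 6 → sum 85
11 23 24 5 6 12 → sum 81
23 24 5 6 12 1 → sum 71
Minimum of these is 71.

71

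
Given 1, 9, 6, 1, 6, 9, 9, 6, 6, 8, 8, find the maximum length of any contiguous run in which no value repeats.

3

[1] len 1
[1, 9] len 2
[1, 9, 6] len 3
[9, 6, 1] len 3
[1, 6] len 2
[1, 6, 9] len 3
[9] len 1
[9, 6] len 2
[6] len 1
[6, 8] len 2
[8] len 1
Longest all-distinct length: 3.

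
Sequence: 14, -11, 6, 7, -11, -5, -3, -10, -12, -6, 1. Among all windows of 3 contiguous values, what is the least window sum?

[14, -11, 6] → sum 9
[-11, 6, 7] → sum 2
[6, 7, -11] → sum 2
[7, -11, -5] → sum -9
[-11, -5, -3] → sum -19
[-5, -3, -10] → sum -18
[-3, -10, -12] → sum -25
[-10, -12, -6] → sum -28
[-12, -6, 1] → sum -17
Least of these is -28.

-28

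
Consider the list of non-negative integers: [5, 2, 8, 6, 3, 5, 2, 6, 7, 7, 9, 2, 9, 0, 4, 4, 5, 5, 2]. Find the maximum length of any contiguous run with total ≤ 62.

13

[5] sum 5 len 1
[5, 2] sum 7 len 2
[5, 2, 8] sum 15 len 3
[5, 2, 8, 6] sum 21 len 4
[5, 2, 8, 6, 3] sum 24 len 5
[5, 2, 8, 6, 3, 5] sum 29 len 6
[5, 2, 8, 6, 3, 5, 2] sum 31 len 7
[5, 2, 8, 6, 3, 5, 2, 6] sum 37 len 8
[5, 2, 8, 6, 3, 5, 2, 6, 7] sum 44 len 9
[5, 2, 8, 6, 3, 5, 2, 6, 7, 7] sum 51 len 10
[5, 2, 8, 6, 3, 5, 2, 6, 7, 7, 9] sum 60 len 11
[5, 2, 8, 6, 3, 5, 2, 6, 7, 7, 9, 2] sum 62 len 12
[6, 3, 5, 2, 6, 7, 7, 9, 2, 9] sum 56 len 10
[6, 3, 5, 2, 6, 7, 7, 9, 2, 9, 0] sum 56 len 11
[6, 3, 5, 2, 6, 7, 7, 9, 2, 9, 0, 4] sum 60 len 12
[3, 5, 2, 6, 7, 7, 9, 2, 9, 0, 4, 4] sum 58 len 12
[5, 2, 6, 7, 7, 9, 2, 9, 0, 4, 4, 5] sum 60 len 12
[2, 6, 7, 7, 9, 2, 9, 0, 4, 4, 5, 5] sum 60 len 12
[2, 6, 7, 7, 9, 2, 9, 0, 4, 4, 5, 5, 2] sum 62 len 13
Longest length seen: 13.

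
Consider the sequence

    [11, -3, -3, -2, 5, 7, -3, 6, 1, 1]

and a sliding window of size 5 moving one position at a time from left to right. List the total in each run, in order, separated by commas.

[11, -3, -3, -2, 5] → sum 8
[-3, -3, -2, 5, 7] → sum 4
[-3, -2, 5, 7, -3] → sum 4
[-2, 5, 7, -3, 6] → sum 13
[5, 7, -3, 6, 1] → sum 16
[7, -3, 6, 1, 1] → sum 12

8, 4, 4, 13, 16, 12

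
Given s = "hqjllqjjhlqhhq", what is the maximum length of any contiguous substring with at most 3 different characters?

7

add h: window [h] (1 distinct), len 1
add q: window [h, q] (2 distinct), len 2
add j: window [h, q, j] (3 distinct), len 3
add l: window [q, j, l] (3 distinct), len 3
add l: window [q, j, l, l] (3 distinct), len 4
add q: window [q, j, l, l, q] (3 distinct), len 5
add j: window [q, j, l, l, q, j] (3 distinct), len 6
add j: window [q, j, l, l, q, j, j] (3 distinct), len 7
add h: window [q, j, j, h] (3 distinct), len 4
add l: window [j, j, h, l] (3 distinct), len 4
add q: window [h, l, q] (3 distinct), len 3
add h: window [h, l, q, h] (3 distinct), len 4
add h: window [h, l, q, h, h] (3 distinct), len 5
add q: window [h, l, q, h, h, q] (3 distinct), len 6
Longest length with ≤3 distinct: 7.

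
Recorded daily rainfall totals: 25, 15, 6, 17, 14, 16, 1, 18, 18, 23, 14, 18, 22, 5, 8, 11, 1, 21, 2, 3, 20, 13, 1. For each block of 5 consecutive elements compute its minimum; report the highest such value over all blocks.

[25, 15, 6, 17, 14] → min 6
[15, 6, 17, 14, 16] → min 6
[6, 17, 14, 16, 1] → min 1
[17, 14, 16, 1, 18] → min 1
[14, 16, 1, 18, 18] → min 1
[16, 1, 18, 18, 23] → min 1
[1, 18, 18, 23, 14] → min 1
[18, 18, 23, 14, 18] → min 14
[18, 23, 14, 18, 22] → min 14
[23, 14, 18, 22, 5] → min 5
[14, 18, 22, 5, 8] → min 5
[18, 22, 5, 8, 11] → min 5
[22, 5, 8, 11, 1] → min 1
[5, 8, 11, 1, 21] → min 1
[8, 11, 1, 21, 2] → min 1
[11, 1, 21, 2, 3] → min 1
[1, 21, 2, 3, 20] → min 1
[21, 2, 3, 20, 13] → min 2
[2, 3, 20, 13, 1] → min 1
Highest of these is 14.

14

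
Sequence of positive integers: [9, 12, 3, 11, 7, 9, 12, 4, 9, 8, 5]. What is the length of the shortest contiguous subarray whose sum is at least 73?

Extend right; whenever the sum reaches 73, record the length and shrink from the left:
add 9: running sum 9 < 73
add 12: running sum 21 < 73
add 3: running sum 24 < 73
add 11: running sum 35 < 73
add 7: running sum 42 < 73
add 9: running sum 51 < 73
add 12: running sum 63 < 73
add 4: running sum 67 < 73
add 9: shortest ending here [9, 12, 3, 11, 7, 9, 12, 4, 9] sum 76, len 9
add 8: shortest ending here [12, 3, 11, 7, 9, 12, 4, 9, 8] sum 75, len 9
add 5: shortest ending here [12, 3, 11, 7, 9, 12, 4, 9, 8, 5] sum 80, len 10
Shortest qualifying length: 9.

9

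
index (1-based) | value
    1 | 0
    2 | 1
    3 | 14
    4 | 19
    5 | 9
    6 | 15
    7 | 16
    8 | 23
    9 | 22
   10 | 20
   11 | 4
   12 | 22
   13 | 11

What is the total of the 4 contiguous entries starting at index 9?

Elements at indices 9..12: 22, 20, 4, 22
sum(22, 20, 4, 22) = 68

68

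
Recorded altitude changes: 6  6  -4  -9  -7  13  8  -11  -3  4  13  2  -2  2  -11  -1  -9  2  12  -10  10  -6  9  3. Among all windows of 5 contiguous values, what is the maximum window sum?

[6, 6, -4, -9, -7] → sum -8
[6, -4, -9, -7, 13] → sum -1
[-4, -9, -7, 13, 8] → sum 1
[-9, -7, 13, 8, -11] → sum -6
[-7, 13, 8, -11, -3] → sum 0
[13, 8, -11, -3, 4] → sum 11
[8, -11, -3, 4, 13] → sum 11
[-11, -3, 4, 13, 2] → sum 5
[-3, 4, 13, 2, -2] → sum 14
[4, 13, 2, -2, 2] → sum 19
[13, 2, -2, 2, -11] → sum 4
[2, -2, 2, -11, -1] → sum -10
[-2, 2, -11, -1, -9] → sum -21
[2, -11, -1, -9, 2] → sum -17
[-11, -1, -9, 2, 12] → sum -7
[-1, -9, 2, 12, -10] → sum -6
[-9, 2, 12, -10, 10] → sum 5
[2, 12, -10, 10, -6] → sum 8
[12, -10, 10, -6, 9] → sum 15
[-10, 10, -6, 9, 3] → sum 6
Maximum of these is 19.

19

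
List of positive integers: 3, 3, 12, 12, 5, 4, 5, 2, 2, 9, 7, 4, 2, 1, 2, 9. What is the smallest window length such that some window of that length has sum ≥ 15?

add 3: running sum 3 < 15
add 3: running sum 6 < 15
add 12: shortest ending here [3, 12] sum 15, len 2
add 12: shortest ending here [12, 12] sum 24, len 2
add 5: shortest ending here [12, 5] sum 17, len 2
add 4: shortest ending here [12, 5, 4] sum 21, len 3
add 5: shortest ending here [12, 5, 4, 5] sum 26, len 4
add 2: shortest ending here [5, 4, 5, 2] sum 16, len 4
add 2: shortest ending here [5, 4, 5, 2, 2] sum 18, len 5
add 9: shortest ending here [5, 2, 2, 9] sum 18, len 4
add 7: shortest ending here [9, 7] sum 16, len 2
add 4: shortest ending here [9, 7, 4] sum 20, len 3
add 2: shortest ending here [9, 7, 4, 2] sum 22, len 4
add 1: shortest ending here [9, 7, 4, 2, 1] sum 23, len 5
add 2: shortest ending here [7, 4, 2, 1, 2] sum 16, len 5
add 9: shortest ending here [4, 2, 1, 2, 9] sum 18, len 5
Shortest qualifying length: 2.

2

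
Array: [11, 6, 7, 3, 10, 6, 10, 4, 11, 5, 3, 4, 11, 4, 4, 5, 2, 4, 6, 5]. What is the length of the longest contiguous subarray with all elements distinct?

add 11: [11] len 1
add 6: [11, 6] len 2
add 7: [11, 6, 7] len 3
add 3: [11, 6, 7, 3] len 4
add 10: [11, 6, 7, 3, 10] len 5
add 6 (repeat 6, move left end past it): [7, 3, 10, 6] len 4
add 10 (repeat 10, move left end past it): [6, 10] len 2
add 4: [6, 10, 4] len 3
add 11: [6, 10, 4, 11] len 4
add 5: [6, 10, 4, 11, 5] len 5
add 3: [6, 10, 4, 11, 5, 3] len 6
add 4 (repeat 4, move left end past it): [11, 5, 3, 4] len 4
add 11 (repeat 11, move left end past it): [5, 3, 4, 11] len 4
add 4 (repeat 4, move left end past it): [11, 4] len 2
add 4 (repeat 4, move left end past it): [4] len 1
add 5: [4, 5] len 2
add 2: [4, 5, 2] len 3
add 4 (repeat 4, move left end past it): [5, 2, 4] len 3
add 6: [5, 2, 4, 6] len 4
add 5 (repeat 5, move left end past it): [2, 4, 6, 5] len 4
Longest all-distinct length: 6.

6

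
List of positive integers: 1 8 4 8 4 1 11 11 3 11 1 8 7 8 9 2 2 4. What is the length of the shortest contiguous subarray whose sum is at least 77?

add 1: running sum 1 < 77
add 8: running sum 9 < 77
add 4: running sum 13 < 77
add 8: running sum 21 < 77
add 4: running sum 25 < 77
add 1: running sum 26 < 77
add 11: running sum 37 < 77
add 11: running sum 48 < 77
add 3: running sum 51 < 77
add 11: running sum 62 < 77
add 1: running sum 63 < 77
add 8: running sum 71 < 77
add 7: shortest ending here [8, 4, 8, 4, 1, 11, 11, 3, 11, 1, 8, 7] sum 77, len 12
add 8: shortest ending here [4, 8, 4, 1, 11, 11, 3, 11, 1, 8, 7, 8] sum 77, len 12
add 9: shortest ending here [8, 4, 1, 11, 11, 3, 11, 1, 8, 7, 8, 9] sum 82, len 12
add 2: shortest ending here [8, 4, 1, 11, 11, 3, 11, 1, 8, 7, 8, 9, 2] sum 84, len 13
add 2: shortest ending here [4, 1, 11, 11, 3, 11, 1, 8, 7, 8, 9, 2, 2] sum 78, len 13
add 4: shortest ending here [11, 11, 3, 11, 1, 8, 7, 8, 9, 2, 2, 4] sum 77, len 12
Shortest qualifying length: 12.

12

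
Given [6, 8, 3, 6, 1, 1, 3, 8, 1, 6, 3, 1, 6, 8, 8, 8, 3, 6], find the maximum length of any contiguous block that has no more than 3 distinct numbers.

6

add 6: window [6] (1 distinct), len 1
add 8: window [6, 8] (2 distinct), len 2
add 3: window [6, 8, 3] (3 distinct), len 3
add 6: window [6, 8, 3, 6] (3 distinct), len 4
add 1: window [3, 6, 1] (3 distinct), len 3
add 1: window [3, 6, 1, 1] (3 distinct), len 4
add 3: window [3, 6, 1, 1, 3] (3 distinct), len 5
add 8: window [1, 1, 3, 8] (3 distinct), len 4
add 1: window [1, 1, 3, 8, 1] (3 distinct), len 5
add 6: window [8, 1, 6] (3 distinct), len 3
add 3: window [1, 6, 3] (3 distinct), len 3
add 1: window [1, 6, 3, 1] (3 distinct), len 4
add 6: window [1, 6, 3, 1, 6] (3 distinct), len 5
add 8: window [1, 6, 8] (3 distinct), len 3
add 8: window [1, 6, 8, 8] (3 distinct), len 4
add 8: window [1, 6, 8, 8, 8] (3 distinct), len 5
add 3: window [6, 8, 8, 8, 3] (3 distinct), len 5
add 6: window [6, 8, 8, 8, 3, 6] (3 distinct), len 6
Longest length with ≤3 distinct: 6.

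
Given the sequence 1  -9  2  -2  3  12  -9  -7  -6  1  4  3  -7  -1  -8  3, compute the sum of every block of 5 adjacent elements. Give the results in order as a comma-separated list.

-5, 6, 6, -3, -7, -9, -17, -5, -5, 0, -9, -10

Sliding a size-5 window across the 16 values:
1 -9 2 -2 3 → sum -5
-9 2 -2 3 12 → sum 6
2 -2 3 12 -9 → sum 6
-2 3 12 -9 -7 → sum -3
3 12 -9 -7 -6 → sum -7
12 -9 -7 -6 1 → sum -9
-9 -7 -6 1 4 → sum -17
-7 -6 1 4 3 → sum -5
-6 1 4 3 -7 → sum -5
1 4 3 -7 -1 → sum 0
4 3 -7 -1 -8 → sum -9
3 -7 -1 -8 3 → sum -10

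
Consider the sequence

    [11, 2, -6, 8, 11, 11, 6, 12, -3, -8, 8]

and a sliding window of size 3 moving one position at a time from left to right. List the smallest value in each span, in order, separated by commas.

-6, -6, -6, 8, 6, 6, -3, -8, -8

Sliding a size-3 window across the 11 values:
11 2 -6 → min -6
2 -6 8 → min -6
-6 8 11 → min -6
8 11 11 → min 8
11 11 6 → min 6
11 6 12 → min 6
6 12 -3 → min -3
12 -3 -8 → min -8
-3 -8 8 → min -8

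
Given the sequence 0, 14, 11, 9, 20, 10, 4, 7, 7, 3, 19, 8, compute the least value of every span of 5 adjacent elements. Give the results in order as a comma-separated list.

0, 9, 4, 4, 4, 3, 3, 3

Sliding a size-5 window across the 12 values:
(0, 14, 11, 9, 20) → min 0
(14, 11, 9, 20, 10) → min 9
(11, 9, 20, 10, 4) → min 4
(9, 20, 10, 4, 7) → min 4
(20, 10, 4, 7, 7) → min 4
(10, 4, 7, 7, 3) → min 3
(4, 7, 7, 3, 19) → min 3
(7, 7, 3, 19, 8) → min 3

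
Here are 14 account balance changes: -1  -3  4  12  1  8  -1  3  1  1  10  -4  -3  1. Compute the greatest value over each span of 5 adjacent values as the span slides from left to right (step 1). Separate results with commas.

(-1, -3, 4, 12, 1) → max 12
(-3, 4, 12, 1, 8) → max 12
(4, 12, 1, 8, -1) → max 12
(12, 1, 8, -1, 3) → max 12
(1, 8, -1, 3, 1) → max 8
(8, -1, 3, 1, 1) → max 8
(-1, 3, 1, 1, 10) → max 10
(3, 1, 1, 10, -4) → max 10
(1, 1, 10, -4, -3) → max 10
(1, 10, -4, -3, 1) → max 10

12, 12, 12, 12, 8, 8, 10, 10, 10, 10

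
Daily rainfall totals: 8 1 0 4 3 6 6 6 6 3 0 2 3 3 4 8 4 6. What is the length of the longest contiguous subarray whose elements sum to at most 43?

13

[8] sum 8 len 1
[8, 1] sum 9 len 2
[8, 1, 0] sum 9 len 3
[8, 1, 0, 4] sum 13 len 4
[8, 1, 0, 4, 3] sum 16 len 5
[8, 1, 0, 4, 3, 6] sum 22 len 6
[8, 1, 0, 4, 3, 6, 6] sum 28 len 7
[8, 1, 0, 4, 3, 6, 6, 6] sum 34 len 8
[8, 1, 0, 4, 3, 6, 6, 6, 6] sum 40 len 9
[8, 1, 0, 4, 3, 6, 6, 6, 6, 3] sum 43 len 10
[8, 1, 0, 4, 3, 6, 6, 6, 6, 3, 0] sum 43 len 11
[1, 0, 4, 3, 6, 6, 6, 6, 3, 0, 2] sum 37 len 11
[1, 0, 4, 3, 6, 6, 6, 6, 3, 0, 2, 3] sum 40 len 12
[1, 0, 4, 3, 6, 6, 6, 6, 3, 0, 2, 3, 3] sum 43 len 13
[3, 6, 6, 6, 6, 3, 0, 2, 3, 3, 4] sum 42 len 11
[6, 6, 6, 3, 0, 2, 3, 3, 4, 8] sum 41 len 10
[6, 6, 3, 0, 2, 3, 3, 4, 8, 4] sum 39 len 10
[6, 3, 0, 2, 3, 3, 4, 8, 4, 6] sum 39 len 10
Longest length seen: 13.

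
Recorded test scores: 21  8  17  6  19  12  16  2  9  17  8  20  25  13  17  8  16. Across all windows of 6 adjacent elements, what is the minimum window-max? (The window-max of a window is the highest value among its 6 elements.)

17

Each size-6 window and its max:
21 8 17 6 19 12 → max 21
8 17 6 19 12 16 → max 19
17 6 19 12 16 2 → max 19
6 19 12 16 2 9 → max 19
19 12 16 2 9 17 → max 19
12 16 2 9 17 8 → max 17
16 2 9 17 8 20 → max 20
2 9 17 8 20 25 → max 25
9 17 8 20 25 13 → max 25
17 8 20 25 13 17 → max 25
8 20 25 13 17 8 → max 25
20 25 13 17 8 16 → max 25
Minimum of these is 17.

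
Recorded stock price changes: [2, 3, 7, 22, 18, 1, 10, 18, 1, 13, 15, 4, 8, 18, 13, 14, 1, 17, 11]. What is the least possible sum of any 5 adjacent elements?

41

Window sums for each of the 15 positions:
(2, 3, 7, 22, 18) → sum 52
(3, 7, 22, 18, 1) → sum 51
(7, 22, 18, 1, 10) → sum 58
(22, 18, 1, 10, 18) → sum 69
(18, 1, 10, 18, 1) → sum 48
(1, 10, 18, 1, 13) → sum 43
(10, 18, 1, 13, 15) → sum 57
(18, 1, 13, 15, 4) → sum 51
(1, 13, 15, 4, 8) → sum 41
(13, 15, 4, 8, 18) → sum 58
(15, 4, 8, 18, 13) → sum 58
(4, 8, 18, 13, 14) → sum 57
(8, 18, 13, 14, 1) → sum 54
(18, 13, 14, 1, 17) → sum 63
(13, 14, 1, 17, 11) → sum 56
Least of these is 41.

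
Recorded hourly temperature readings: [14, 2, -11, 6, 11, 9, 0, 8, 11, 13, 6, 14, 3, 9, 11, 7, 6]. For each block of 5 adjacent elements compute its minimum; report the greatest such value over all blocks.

6

Window mins for each of the 13 positions:
[14, 2, -11, 6, 11] → min -11
[2, -11, 6, 11, 9] → min -11
[-11, 6, 11, 9, 0] → min -11
[6, 11, 9, 0, 8] → min 0
[11, 9, 0, 8, 11] → min 0
[9, 0, 8, 11, 13] → min 0
[0, 8, 11, 13, 6] → min 0
[8, 11, 13, 6, 14] → min 6
[11, 13, 6, 14, 3] → min 3
[13, 6, 14, 3, 9] → min 3
[6, 14, 3, 9, 11] → min 3
[14, 3, 9, 11, 7] → min 3
[3, 9, 11, 7, 6] → min 3
Greatest of these is 6.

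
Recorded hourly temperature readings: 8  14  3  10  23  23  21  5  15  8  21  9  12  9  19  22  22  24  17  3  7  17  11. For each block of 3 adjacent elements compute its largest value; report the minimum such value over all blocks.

12

[8, 14, 3] → max 14
[14, 3, 10] → max 14
[3, 10, 23] → max 23
[10, 23, 23] → max 23
[23, 23, 21] → max 23
[23, 21, 5] → max 23
[21, 5, 15] → max 21
[5, 15, 8] → max 15
[15, 8, 21] → max 21
[8, 21, 9] → max 21
[21, 9, 12] → max 21
[9, 12, 9] → max 12
[12, 9, 19] → max 19
[9, 19, 22] → max 22
[19, 22, 22] → max 22
[22, 22, 24] → max 24
[22, 24, 17] → max 24
[24, 17, 3] → max 24
[17, 3, 7] → max 17
[3, 7, 17] → max 17
[7, 17, 11] → max 17
Minimum of these is 12.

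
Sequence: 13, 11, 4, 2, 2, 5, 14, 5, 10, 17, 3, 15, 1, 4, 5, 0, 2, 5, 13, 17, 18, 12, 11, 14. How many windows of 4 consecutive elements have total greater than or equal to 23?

[13, 11, 4, 2] → sum 30  ≥ 23 ✓
[11, 4, 2, 2] → sum 19
[4, 2, 2, 5] → sum 13
[2, 2, 5, 14] → sum 23  ≥ 23 ✓
[2, 5, 14, 5] → sum 26  ≥ 23 ✓
[5, 14, 5, 10] → sum 34  ≥ 23 ✓
[14, 5, 10, 17] → sum 46  ≥ 23 ✓
[5, 10, 17, 3] → sum 35  ≥ 23 ✓
[10, 17, 3, 15] → sum 45  ≥ 23 ✓
[17, 3, 15, 1] → sum 36  ≥ 23 ✓
[3, 15, 1, 4] → sum 23  ≥ 23 ✓
[15, 1, 4, 5] → sum 25  ≥ 23 ✓
[1, 4, 5, 0] → sum 10
[4, 5, 0, 2] → sum 11
[5, 0, 2, 5] → sum 12
[0, 2, 5, 13] → sum 20
[2, 5, 13, 17] → sum 37  ≥ 23 ✓
[5, 13, 17, 18] → sum 53  ≥ 23 ✓
[13, 17, 18, 12] → sum 60  ≥ 23 ✓
[17, 18, 12, 11] → sum 58  ≥ 23 ✓
[18, 12, 11, 14] → sum 55  ≥ 23 ✓
15 windows satisfy the condition.

15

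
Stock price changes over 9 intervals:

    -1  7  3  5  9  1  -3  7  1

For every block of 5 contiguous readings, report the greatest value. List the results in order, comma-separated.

9, 9, 9, 9, 9

[-1, 7, 3, 5, 9] → max 9
[7, 3, 5, 9, 1] → max 9
[3, 5, 9, 1, -3] → max 9
[5, 9, 1, -3, 7] → max 9
[9, 1, -3, 7, 1] → max 9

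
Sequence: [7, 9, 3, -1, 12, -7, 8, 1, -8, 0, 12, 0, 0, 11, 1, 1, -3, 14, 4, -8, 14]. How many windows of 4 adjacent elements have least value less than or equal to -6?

7 9 3 -1 → min -1
9 3 -1 12 → min -1
3 -1 12 -7 → min -7  ≤ -6 ✓
-1 12 -7 8 → min -7  ≤ -6 ✓
12 -7 8 1 → min -7  ≤ -6 ✓
-7 8 1 -8 → min -8  ≤ -6 ✓
8 1 -8 0 → min -8  ≤ -6 ✓
1 -8 0 12 → min -8  ≤ -6 ✓
-8 0 12 0 → min -8  ≤ -6 ✓
0 12 0 0 → min 0
12 0 0 11 → min 0
0 0 11 1 → min 0
0 11 1 1 → min 0
11 1 1 -3 → min -3
1 1 -3 14 → min -3
1 -3 14 4 → min -3
-3 14 4 -8 → min -8  ≤ -6 ✓
14 4 -8 14 → min -8  ≤ -6 ✓
9 windows satisfy the condition.

9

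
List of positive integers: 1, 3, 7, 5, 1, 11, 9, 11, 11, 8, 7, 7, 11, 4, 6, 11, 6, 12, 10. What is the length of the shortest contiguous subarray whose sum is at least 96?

add 1: running sum 1 < 96
add 3: running sum 4 < 96
add 7: running sum 11 < 96
add 5: running sum 16 < 96
add 1: running sum 17 < 96
add 11: running sum 28 < 96
add 9: running sum 37 < 96
add 11: running sum 48 < 96
add 11: running sum 59 < 96
add 8: running sum 67 < 96
add 7: running sum 74 < 96
add 7: running sum 81 < 96
add 11: running sum 92 < 96
end 13: [1, 3, 7, 5, 1, 11, 9, 11, 11, 8, 7, 7, 11, 4] sum 96, len 14
end 14: [7, 5, 1, 11, 9, 11, 11, 8, 7, 7, 11, 4, 6] sum 98, len 13
end 15: [11, 9, 11, 11, 8, 7, 7, 11, 4, 6, 11] sum 96, len 11
end 16: [11, 9, 11, 11, 8, 7, 7, 11, 4, 6, 11, 6] sum 102, len 12
end 17: [9, 11, 11, 8, 7, 7, 11, 4, 6, 11, 6, 12] sum 103, len 12
end 18: [11, 11, 8, 7, 7, 11, 4, 6, 11, 6, 12, 10] sum 104, len 12
Shortest qualifying length: 11.

11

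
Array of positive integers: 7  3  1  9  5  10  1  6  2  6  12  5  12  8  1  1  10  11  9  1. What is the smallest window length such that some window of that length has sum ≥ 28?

3

add 7: running sum 7 < 28
add 3: running sum 10 < 28
add 1: running sum 11 < 28
add 9: running sum 20 < 28
add 5: running sum 25 < 28
end 5: [3, 1, 9, 5, 10] sum 28, len 5
end 6: [3, 1, 9, 5, 10, 1] sum 29, len 6
end 7: [9, 5, 10, 1, 6] sum 31, len 5
end 8: [9, 5, 10, 1, 6, 2] sum 33, len 6
end 9: [5, 10, 1, 6, 2, 6] sum 30, len 6
end 10: [10, 1, 6, 2, 6, 12] sum 37, len 6
end 11: [6, 2, 6, 12, 5] sum 31, len 5
end 12: [12, 5, 12] sum 29, len 3
end 13: [12, 5, 12, 8] sum 37, len 4
end 14: [12, 5, 12, 8, 1] sum 38, len 5
end 15: [12, 5, 12, 8, 1, 1] sum 39, len 6
end 16: [12, 8, 1, 1, 10] sum 32, len 5
end 17: [8, 1, 1, 10, 11] sum 31, len 5
end 18: [10, 11, 9] sum 30, len 3
end 19: [10, 11, 9, 1] sum 31, len 4
Shortest qualifying length: 3.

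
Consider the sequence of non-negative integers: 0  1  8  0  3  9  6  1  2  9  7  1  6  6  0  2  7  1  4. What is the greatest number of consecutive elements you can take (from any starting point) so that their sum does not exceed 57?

13

Extend to the right; shrink from the left whenever the sum exceeds 57:
→ 0: sum 0, len 1
→ 1: sum 1, len 2
→ 8: sum 9, len 3
→ 0: sum 9, len 4
→ 3: sum 12, len 5
→ 9: sum 21, len 6
→ 6: sum 27, len 7
→ 1: sum 28, len 8
→ 2: sum 30, len 9
→ 9: sum 39, len 10
→ 7: sum 46, len 11
→ 1: sum 47, len 12
→ 6: sum 53, len 13
→ 6 (dropped 0, 1, 8): sum 50, len 11
→ 0: sum 50, len 12
→ 2: sum 52, len 13
→ 7 (dropped 0, 3): sum 56, len 12
→ 1: sum 57, len 13
→ 4 (dropped 9): sum 52, len 13
Longest length seen: 13.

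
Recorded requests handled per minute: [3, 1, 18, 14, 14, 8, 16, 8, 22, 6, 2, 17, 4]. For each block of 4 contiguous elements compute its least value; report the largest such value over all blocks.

8

Each size-4 window and its min:
[3, 1, 18, 14] → min 1
[1, 18, 14, 14] → min 1
[18, 14, 14, 8] → min 8
[14, 14, 8, 16] → min 8
[14, 8, 16, 8] → min 8
[8, 16, 8, 22] → min 8
[16, 8, 22, 6] → min 6
[8, 22, 6, 2] → min 2
[22, 6, 2, 17] → min 2
[6, 2, 17, 4] → min 2
Largest of these is 8.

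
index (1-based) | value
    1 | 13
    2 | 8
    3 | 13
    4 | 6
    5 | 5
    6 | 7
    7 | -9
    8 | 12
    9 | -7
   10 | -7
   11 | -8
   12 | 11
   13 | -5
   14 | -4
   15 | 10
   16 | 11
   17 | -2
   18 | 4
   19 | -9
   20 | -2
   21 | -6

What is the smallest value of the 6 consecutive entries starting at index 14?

Elements at indices 14..19: -4, 10, 11, -2, 4, -9
min(-4, 10, 11, -2, 4, -9) = -9

-9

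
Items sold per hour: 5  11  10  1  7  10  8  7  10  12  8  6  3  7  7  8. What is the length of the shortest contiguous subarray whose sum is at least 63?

8

add 5: running sum 5 < 63
add 11: running sum 16 < 63
add 10: running sum 26 < 63
add 1: running sum 27 < 63
add 7: running sum 34 < 63
add 10: running sum 44 < 63
add 8: running sum 52 < 63
add 7: running sum 59 < 63
add 10: shortest ending here [11, 10, 1, 7, 10, 8, 7, 10] sum 64, len 8
add 12: shortest ending here [10, 1, 7, 10, 8, 7, 10, 12] sum 65, len 8
add 8: shortest ending here [1, 7, 10, 8, 7, 10, 12, 8] sum 63, len 8
add 6: shortest ending here [7, 10, 8, 7, 10, 12, 8, 6] sum 68, len 8
add 3: shortest ending here [10, 8, 7, 10, 12, 8, 6, 3] sum 64, len 8
add 7: shortest ending here [10, 8, 7, 10, 12, 8, 6, 3, 7] sum 71, len 9
add 7: shortest ending here [8, 7, 10, 12, 8, 6, 3, 7, 7] sum 68, len 9
add 8: shortest ending here [7, 10, 12, 8, 6, 3, 7, 7, 8] sum 68, len 9
Shortest qualifying length: 8.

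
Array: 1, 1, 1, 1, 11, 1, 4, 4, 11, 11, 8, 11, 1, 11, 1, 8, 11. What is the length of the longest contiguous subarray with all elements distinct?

add 1: [1] len 1
add 1 (repeat 1, move left end past it): [1] len 1
add 1 (repeat 1, move left end past it): [1] len 1
add 1 (repeat 1, move left end past it): [1] len 1
add 11: [1, 11] len 2
add 1 (repeat 1, move left end past it): [11, 1] len 2
add 4: [11, 1, 4] len 3
add 4 (repeat 4, move left end past it): [4] len 1
add 11: [4, 11] len 2
add 11 (repeat 11, move left end past it): [11] len 1
add 8: [11, 8] len 2
add 11 (repeat 11, move left end past it): [8, 11] len 2
add 1: [8, 11, 1] len 3
add 11 (repeat 11, move left end past it): [1, 11] len 2
add 1 (repeat 1, move left end past it): [11, 1] len 2
add 8: [11, 1, 8] len 3
add 11 (repeat 11, move left end past it): [1, 8, 11] len 3
Longest all-distinct length: 3.

3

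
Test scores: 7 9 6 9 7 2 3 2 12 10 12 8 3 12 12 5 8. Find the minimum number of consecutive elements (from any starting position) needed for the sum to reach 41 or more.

4

add 7: running sum 7 < 41
add 9: running sum 16 < 41
add 6: running sum 22 < 41
add 9: running sum 31 < 41
add 7: running sum 38 < 41
add 2: running sum 40 < 41
end 6: [7, 9, 6, 9, 7, 2, 3] sum 43, len 7
end 7: [7, 9, 6, 9, 7, 2, 3, 2] sum 45, len 8
end 8: [6, 9, 7, 2, 3, 2, 12] sum 41, len 7
end 9: [9, 7, 2, 3, 2, 12, 10] sum 45, len 7
end 10: [2, 3, 2, 12, 10, 12] sum 41, len 6
end 11: [12, 10, 12, 8] sum 42, len 4
end 12: [12, 10, 12, 8, 3] sum 45, len 5
end 13: [10, 12, 8, 3, 12] sum 45, len 5
end 14: [12, 8, 3, 12, 12] sum 47, len 5
end 15: [12, 8, 3, 12, 12, 5] sum 52, len 6
end 16: [8, 3, 12, 12, 5, 8] sum 48, len 6
Shortest qualifying length: 4.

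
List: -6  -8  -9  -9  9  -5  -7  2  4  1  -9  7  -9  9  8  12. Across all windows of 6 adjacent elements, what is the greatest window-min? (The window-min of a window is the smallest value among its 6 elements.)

-7

Each size-6 window and its min:
-6 -8 -9 -9 9 -5 → min -9
-8 -9 -9 9 -5 -7 → min -9
-9 -9 9 -5 -7 2 → min -9
-9 9 -5 -7 2 4 → min -9
9 -5 -7 2 4 1 → min -7
-5 -7 2 4 1 -9 → min -9
-7 2 4 1 -9 7 → min -9
2 4 1 -9 7 -9 → min -9
4 1 -9 7 -9 9 → min -9
1 -9 7 -9 9 8 → min -9
-9 7 -9 9 8 12 → min -9
Greatest of these is -7.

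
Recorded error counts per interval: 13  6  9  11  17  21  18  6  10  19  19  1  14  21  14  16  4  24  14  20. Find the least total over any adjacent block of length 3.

26

[13, 6, 9] → sum 28
[6, 9, 11] → sum 26
[9, 11, 17] → sum 37
[11, 17, 21] → sum 49
[17, 21, 18] → sum 56
[21, 18, 6] → sum 45
[18, 6, 10] → sum 34
[6, 10, 19] → sum 35
[10, 19, 19] → sum 48
[19, 19, 1] → sum 39
[19, 1, 14] → sum 34
[1, 14, 21] → sum 36
[14, 21, 14] → sum 49
[21, 14, 16] → sum 51
[14, 16, 4] → sum 34
[16, 4, 24] → sum 44
[4, 24, 14] → sum 42
[24, 14, 20] → sum 58
Least of these is 26.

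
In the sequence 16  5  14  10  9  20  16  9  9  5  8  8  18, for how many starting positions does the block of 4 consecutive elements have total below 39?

[16, 5, 14, 10] → sum 45
[5, 14, 10, 9] → sum 38  < 39 ✓
[14, 10, 9, 20] → sum 53
[10, 9, 20, 16] → sum 55
[9, 20, 16, 9] → sum 54
[20, 16, 9, 9] → sum 54
[16, 9, 9, 5] → sum 39
[9, 9, 5, 8] → sum 31  < 39 ✓
[9, 5, 8, 8] → sum 30  < 39 ✓
[5, 8, 8, 18] → sum 39
3 windows satisfy the condition.

3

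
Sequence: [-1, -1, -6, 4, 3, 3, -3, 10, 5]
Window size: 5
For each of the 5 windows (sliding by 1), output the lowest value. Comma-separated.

Sliding a size-5 window across the 9 values:
-1 -1 -6 4 3 → min -6
-1 -6 4 3 3 → min -6
-6 4 3 3 -3 → min -6
4 3 3 -3 10 → min -3
3 3 -3 10 5 → min -3

-6, -6, -6, -3, -3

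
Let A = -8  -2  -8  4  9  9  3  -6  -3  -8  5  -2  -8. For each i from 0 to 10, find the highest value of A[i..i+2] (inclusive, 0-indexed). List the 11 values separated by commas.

-2, 4, 9, 9, 9, 9, 3, -3, 5, 5, 5

Sliding a size-3 window across the 13 values:
[-8, -2, -8] → max -2
[-2, -8, 4] → max 4
[-8, 4, 9] → max 9
[4, 9, 9] → max 9
[9, 9, 3] → max 9
[9, 3, -6] → max 9
[3, -6, -3] → max 3
[-6, -3, -8] → max -3
[-3, -8, 5] → max 5
[-8, 5, -2] → max 5
[5, -2, -8] → max 5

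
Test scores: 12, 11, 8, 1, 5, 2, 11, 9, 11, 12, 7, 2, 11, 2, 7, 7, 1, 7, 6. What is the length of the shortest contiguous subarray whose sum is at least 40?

Extend right; whenever the sum reaches 40, record the length and shrink from the left:
add 12: running sum 12 < 40
add 11: running sum 23 < 40
add 8: running sum 31 < 40
add 1: running sum 32 < 40
add 5: running sum 37 < 40
add 2: running sum 39 < 40
end 6: [12, 11, 8, 1, 5, 2, 11] sum 50, len 7
end 7: [11, 8, 1, 5, 2, 11, 9] sum 47, len 7
end 8: [8, 1, 5, 2, 11, 9, 11] sum 47, len 7
end 9: [11, 9, 11, 12] sum 43, len 4
end 10: [11, 9, 11, 12, 7] sum 50, len 5
end 11: [9, 11, 12, 7, 2] sum 41, len 5
end 12: [11, 12, 7, 2, 11] sum 43, len 5
end 13: [11, 12, 7, 2, 11, 2] sum 45, len 6
end 14: [12, 7, 2, 11, 2, 7] sum 41, len 6
end 15: [12, 7, 2, 11, 2, 7, 7] sum 48, len 7
end 16: [12, 7, 2, 11, 2, 7, 7, 1] sum 49, len 8
end 17: [7, 2, 11, 2, 7, 7, 1, 7] sum 44, len 8
end 18: [11, 2, 7, 7, 1, 7, 6] sum 41, len 7
Shortest qualifying length: 4.

4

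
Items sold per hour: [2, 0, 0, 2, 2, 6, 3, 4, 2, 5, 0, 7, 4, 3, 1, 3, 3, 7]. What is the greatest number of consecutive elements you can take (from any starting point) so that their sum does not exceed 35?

12

Extend to the right; shrink from the left whenever the sum exceeds 35:
add 2: [2] sum 2, len 1
add 0: [2, 0] sum 2, len 2
add 0: [2, 0, 0] sum 2, len 3
add 2: [2, 0, 0, 2] sum 4, len 4
add 2: [2, 0, 0, 2, 2] sum 6, len 5
add 6: [2, 0, 0, 2, 2, 6] sum 12, len 6
add 3: [2, 0, 0, 2, 2, 6, 3] sum 15, len 7
add 4: [2, 0, 0, 2, 2, 6, 3, 4] sum 19, len 8
add 2: [2, 0, 0, 2, 2, 6, 3, 4, 2] sum 21, len 9
add 5: [2, 0, 0, 2, 2, 6, 3, 4, 2, 5] sum 26, len 10
add 0: [2, 0, 0, 2, 2, 6, 3, 4, 2, 5, 0] sum 26, len 11
add 7: [2, 0, 0, 2, 2, 6, 3, 4, 2, 5, 0, 7] sum 33, len 12
add 4: [0, 0, 2, 2, 6, 3, 4, 2, 5, 0, 7, 4] sum 35, len 12
add 3: [6, 3, 4, 2, 5, 0, 7, 4, 3] sum 34, len 9
add 1: [6, 3, 4, 2, 5, 0, 7, 4, 3, 1] sum 35, len 10
add 3: [3, 4, 2, 5, 0, 7, 4, 3, 1, 3] sum 32, len 10
add 3: [3, 4, 2, 5, 0, 7, 4, 3, 1, 3, 3] sum 35, len 11
add 7: [2, 5, 0, 7, 4, 3, 1, 3, 3, 7] sum 35, len 10
Longest length seen: 12.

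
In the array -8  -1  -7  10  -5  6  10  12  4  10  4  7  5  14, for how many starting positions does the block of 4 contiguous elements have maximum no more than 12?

(-8, -1, -7, 10) → max 10  ≤ 12 ✓
(-1, -7, 10, -5) → max 10  ≤ 12 ✓
(-7, 10, -5, 6) → max 10  ≤ 12 ✓
(10, -5, 6, 10) → max 10  ≤ 12 ✓
(-5, 6, 10, 12) → max 12  ≤ 12 ✓
(6, 10, 12, 4) → max 12  ≤ 12 ✓
(10, 12, 4, 10) → max 12  ≤ 12 ✓
(12, 4, 10, 4) → max 12  ≤ 12 ✓
(4, 10, 4, 7) → max 10  ≤ 12 ✓
(10, 4, 7, 5) → max 10  ≤ 12 ✓
(4, 7, 5, 14) → max 14
10 windows satisfy the condition.

10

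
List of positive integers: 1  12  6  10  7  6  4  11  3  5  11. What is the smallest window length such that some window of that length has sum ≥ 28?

3

Extend right; whenever the sum reaches 28, record the length and shrink from the left:
add 1: running sum 1 < 28
add 12: running sum 13 < 28
add 6: running sum 19 < 28
add 10: shortest ending here [12, 6, 10] sum 28, len 3
add 7: shortest ending here [12, 6, 10, 7] sum 35, len 4
add 6: shortest ending here [6, 10, 7, 6] sum 29, len 4
add 4: shortest ending here [6, 10, 7, 6, 4] sum 33, len 5
add 11: shortest ending here [7, 6, 4, 11] sum 28, len 4
add 3: shortest ending here [7, 6, 4, 11, 3] sum 31, len 5
add 5: shortest ending here [6, 4, 11, 3, 5] sum 29, len 5
add 11: shortest ending here [11, 3, 5, 11] sum 30, len 4
Shortest qualifying length: 3.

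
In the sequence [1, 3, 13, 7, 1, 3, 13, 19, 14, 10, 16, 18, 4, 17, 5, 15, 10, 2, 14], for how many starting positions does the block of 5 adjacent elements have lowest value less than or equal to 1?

5

[1, 3, 13, 7, 1] → min 1  ≤ 1 ✓
[3, 13, 7, 1, 3] → min 1  ≤ 1 ✓
[13, 7, 1, 3, 13] → min 1  ≤ 1 ✓
[7, 1, 3, 13, 19] → min 1  ≤ 1 ✓
[1, 3, 13, 19, 14] → min 1  ≤ 1 ✓
[3, 13, 19, 14, 10] → min 3
[13, 19, 14, 10, 16] → min 10
[19, 14, 10, 16, 18] → min 10
[14, 10, 16, 18, 4] → min 4
[10, 16, 18, 4, 17] → min 4
[16, 18, 4, 17, 5] → min 4
[18, 4, 17, 5, 15] → min 4
[4, 17, 5, 15, 10] → min 4
[17, 5, 15, 10, 2] → min 2
[5, 15, 10, 2, 14] → min 2
5 windows satisfy the condition.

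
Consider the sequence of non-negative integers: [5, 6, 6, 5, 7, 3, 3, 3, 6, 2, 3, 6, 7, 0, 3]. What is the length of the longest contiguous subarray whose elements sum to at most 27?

7

add 5: [5] sum 5, len 1
add 6: [5, 6] sum 11, len 2
add 6: [5, 6, 6] sum 17, len 3
add 5: [5, 6, 6, 5] sum 22, len 4
add 7: [6, 6, 5, 7] sum 24, len 4
add 3: [6, 6, 5, 7, 3] sum 27, len 5
add 3: [6, 5, 7, 3, 3] sum 24, len 5
add 3: [6, 5, 7, 3, 3, 3] sum 27, len 6
add 6: [5, 7, 3, 3, 3, 6] sum 27, len 6
add 2: [7, 3, 3, 3, 6, 2] sum 24, len 6
add 3: [7, 3, 3, 3, 6, 2, 3] sum 27, len 7
add 6: [3, 3, 3, 6, 2, 3, 6] sum 26, len 7
add 7: [3, 6, 2, 3, 6, 7] sum 27, len 6
add 0: [3, 6, 2, 3, 6, 7, 0] sum 27, len 7
add 3: [6, 2, 3, 6, 7, 0, 3] sum 27, len 7
Longest length seen: 7.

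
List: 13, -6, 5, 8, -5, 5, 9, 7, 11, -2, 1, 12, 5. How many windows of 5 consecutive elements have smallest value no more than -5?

[13, -6, 5, 8, -5] → min -6  ≤ -5 ✓
[-6, 5, 8, -5, 5] → min -6  ≤ -5 ✓
[5, 8, -5, 5, 9] → min -5  ≤ -5 ✓
[8, -5, 5, 9, 7] → min -5  ≤ -5 ✓
[-5, 5, 9, 7, 11] → min -5  ≤ -5 ✓
[5, 9, 7, 11, -2] → min -2
[9, 7, 11, -2, 1] → min -2
[7, 11, -2, 1, 12] → min -2
[11, -2, 1, 12, 5] → min -2
5 windows satisfy the condition.

5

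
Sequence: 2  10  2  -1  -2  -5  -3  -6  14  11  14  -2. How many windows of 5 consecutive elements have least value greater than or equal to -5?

3

[2, 10, 2, -1, -2] → min -2  ≥ -5 ✓
[10, 2, -1, -2, -5] → min -5  ≥ -5 ✓
[2, -1, -2, -5, -3] → min -5  ≥ -5 ✓
[-1, -2, -5, -3, -6] → min -6
[-2, -5, -3, -6, 14] → min -6
[-5, -3, -6, 14, 11] → min -6
[-3, -6, 14, 11, 14] → min -6
[-6, 14, 11, 14, -2] → min -6
3 windows satisfy the condition.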